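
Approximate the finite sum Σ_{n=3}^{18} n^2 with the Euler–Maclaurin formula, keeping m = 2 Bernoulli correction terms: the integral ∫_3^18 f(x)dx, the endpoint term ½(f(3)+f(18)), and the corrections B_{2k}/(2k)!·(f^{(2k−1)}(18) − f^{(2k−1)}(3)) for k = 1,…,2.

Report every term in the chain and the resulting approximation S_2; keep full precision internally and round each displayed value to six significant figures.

The integral term ∫_3^18 x^2 dx = 1935.00.
½[f(3) + f(18)] = ½[9.00000 + 324.000] = 166.500.
Integral + boundary = 2101.50.
Correction k=1: B_{2}/2! · (f^{(1)}(18) − f^{(1)}(3)) = 1/12 · (36.0000 − 6.00000) = 2.50000.
After k=1: 2104.00.
Correction k=2: B_{4}/4! · (f^{(3)}(18) − f^{(3)}(3)) = −1/720 · (0.00000 − 0.00000) = 0.00000.

S_2 ≈ 2104.00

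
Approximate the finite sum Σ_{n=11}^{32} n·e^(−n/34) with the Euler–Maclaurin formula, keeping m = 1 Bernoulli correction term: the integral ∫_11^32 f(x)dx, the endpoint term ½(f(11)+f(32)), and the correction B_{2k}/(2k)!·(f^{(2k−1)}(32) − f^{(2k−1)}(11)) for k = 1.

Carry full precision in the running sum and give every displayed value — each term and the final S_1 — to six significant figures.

S_1 ≈ 241.739

Integral: ∫_11^32 x·e^(−x/34) dx = 231.556.
½[f(11) + f(32)] = ½[7.95950 + 12.4854] = 10.2224.
Running total after boundary: 241.778.
Order-1 term: 1/12 · (0.0229511 − 0.489488) = -0.0388781.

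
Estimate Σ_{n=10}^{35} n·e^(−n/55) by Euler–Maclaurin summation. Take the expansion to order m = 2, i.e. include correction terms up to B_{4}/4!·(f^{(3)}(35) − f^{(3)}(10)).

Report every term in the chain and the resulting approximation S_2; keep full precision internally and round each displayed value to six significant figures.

S_2 ≈ 374.450

Integral: ∫_10^35 x·e^(−x/55) dx = 361.061.
Boundary: ½(f(10) + f(35)) = ½(8.33753 + 18.5225) = 13.4300.
Running total after boundary: 374.491.
Correction k=1: B_{2}/2! · (f^{(1)}(35) − f^{(1)}(10)) = 1/12 · (0.192441 − 0.682161) = -0.0408100.
After k=1: 374.450.
Correction k=2: B_{4}/4! · (f^{(3)}(35) − f^{(3)}(10)) = −1/720 · (0.000413510 − 0.000776750) = 5.04499e-07.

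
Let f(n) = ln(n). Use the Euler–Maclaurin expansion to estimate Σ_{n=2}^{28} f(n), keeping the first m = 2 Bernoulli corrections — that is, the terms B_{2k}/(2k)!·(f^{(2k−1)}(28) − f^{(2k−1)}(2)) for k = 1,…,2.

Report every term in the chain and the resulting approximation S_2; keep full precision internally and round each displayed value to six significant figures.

∫_2^28 ln(x) dx evaluates to 65.9154.
Endpoint term: (f(2) + f(28))/2 = (0.693147 + 3.33220)/2 = 2.01268.
Running total after boundary: 67.9281.
Correction k=1: B_{2}/2! · (f^{(1)}(28) − f^{(1)}(2)) = 1/12 · (0.0357143 − 0.500000) = -0.0386905.
Partial sum through k=1: 67.8894.
Correction k=2: B_{4}/4! · (f^{(3)}(28) − f^{(3)}(2)) = −1/720 · (9.11079e-05 − 0.250000) = 0.000347096.

S_2 ≈ 67.8898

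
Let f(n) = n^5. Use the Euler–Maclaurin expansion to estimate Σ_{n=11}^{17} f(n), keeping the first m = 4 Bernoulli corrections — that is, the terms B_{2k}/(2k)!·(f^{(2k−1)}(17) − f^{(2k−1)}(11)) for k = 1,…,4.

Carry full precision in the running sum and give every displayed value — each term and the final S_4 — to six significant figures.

The integral term ∫_11^17 x^5 dx = 3.72767e+06.
½[f(11) + f(17)] = ½[161051 + 1.41986e+06] = 790454.
Integral + boundary = 4.51812e+06.
k=1: B_{2}/(2)! × [f^{(1)}(17) − f^{(1)}(11)] = 1/12 × (417605 − 73205.0) = 28700.0.
Partial sum through k=1: 4.54682e+06.
k=2: B_{4}/(4)! × [f^{(3)}(17) − f^{(3)}(11)] = −1/720 × (17340.0 − 7260.00) = -14.0000.
Partial sum through k=2: 4.54681e+06.
k=3: B_{6}/(6)! × [f^{(5)}(17) − f^{(5)}(11)] = 1/30240 × (120.000 − 120.000) = 0.00000.
Partial sum through k=3: 4.54681e+06.
k=4: B_{8}/(8)! × [f^{(7)}(17) − f^{(7)}(11)] = −1/1209600 × (0.00000 − 0.00000) = 0.00000.

S_4 ≈ 4.54681e+06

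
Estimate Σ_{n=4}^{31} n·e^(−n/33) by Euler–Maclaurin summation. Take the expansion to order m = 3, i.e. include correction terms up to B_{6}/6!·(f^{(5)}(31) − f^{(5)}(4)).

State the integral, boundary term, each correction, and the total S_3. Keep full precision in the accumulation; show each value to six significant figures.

S_3 ≈ 263.879

Integral: ∫_4^31 x·e^(−x/33) dx = 256.112.
Endpoint term: (f(4) + f(31))/2 = (3.54338 + 12.1168)/2 = 7.83009.
So far: 263.942.
Order-1 term: 1/12 · (0.0236888 − 0.778471) = -0.0628985.
Running total after k=1: 263.879.
Order-2 term: −1/720 · (0.000739594 − 0.00234175) = 2.22521e-06.
Running total after k=2: 263.879.
Order-3 term: 1/30240 · (1.33832e-06 − 3.64430e-06) = -7.62559e-11.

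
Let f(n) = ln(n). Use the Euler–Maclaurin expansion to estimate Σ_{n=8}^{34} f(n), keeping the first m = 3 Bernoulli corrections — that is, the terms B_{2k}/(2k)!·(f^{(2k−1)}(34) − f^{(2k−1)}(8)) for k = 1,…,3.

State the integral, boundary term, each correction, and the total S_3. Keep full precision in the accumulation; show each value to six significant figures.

S_3 ≈ 80.0557

∫_8^34 ln(x) dx evaluates to 77.2607.
Endpoint term: (f(8) + f(34))/2 = (2.07944 + 3.52636)/2 = 2.80290.
So far: 80.0636.
k=1: B_{2}/(2)! × [f^{(1)}(34) − f^{(1)}(8)] = 1/12 × (0.0294118 − 0.125000) = -0.00796569.
After k=1: 80.0557.
k=2: B_{4}/(4)! × [f^{(3)}(34) − f^{(3)}(8)] = −1/720 × (5.08854e-05 − 0.00390625) = 5.35467e-06.
After k=2: 80.0557.
k=3: B_{6}/(6)! × [f^{(5)}(34) − f^{(5)}(8)] = 1/30240 × (5.28222e-07 − 0.000732422) = -2.42028e-08.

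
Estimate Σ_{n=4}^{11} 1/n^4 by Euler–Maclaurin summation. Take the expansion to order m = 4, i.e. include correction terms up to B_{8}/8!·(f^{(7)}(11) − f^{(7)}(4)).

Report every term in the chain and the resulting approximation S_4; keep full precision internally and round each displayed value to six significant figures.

S_4 ≈ 0.00725919

The integral term ∫_4^11 1/x^4 dx = 0.00495790.
½[f(4) + f(11)] = ½[0.00390625 + 6.83013e-05] = 0.00198728.
Integral + boundary = 0.00694517.
k=1: B_{2}/(2)! × [f^{(1)}(11) − f^{(1)}(4)] = 1/12 × (-2.48369e-05 − (-0.00390625)) = 0.000323451.
Partial sum through k=1: 0.00726862.
k=2: B_{4}/(4)! × [f^{(3)}(11) − f^{(3)}(4)] = −1/720 × (-6.15790e-06 − (-0.00732422)) = -1.01640e-05.
Partial sum through k=2: 0.00725846.
k=3: B_{6}/(6)! × [f^{(5)}(11) − f^{(5)}(4)] = 1/30240 × (-2.84994e-06 − (-0.0256348)) = 8.47616e-07.
Partial sum through k=3: 0.00725931.
k=4: B_{8}/(8)! × [f^{(7)}(11) − f^{(7)}(4)] = −1/1209600 × (-2.11979e-06 − (-0.144196)) = -1.19208e-07.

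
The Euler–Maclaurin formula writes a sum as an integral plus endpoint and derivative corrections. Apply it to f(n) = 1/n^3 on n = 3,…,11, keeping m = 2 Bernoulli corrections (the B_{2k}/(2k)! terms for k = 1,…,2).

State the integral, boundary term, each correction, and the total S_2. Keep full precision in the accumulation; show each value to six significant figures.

S_2 ≈ 0.0732726

Integral: ∫_3^11 1/x^3 dx = 0.0514233.
Boundary: ½(f(3) + f(11)) = ½(0.0370370 + 0.000751315) = 0.0188942.
Running total after boundary: 0.0703175.
Correction k=1: B_{2}/2! · (f^{(1)}(11) − f^{(1)}(3)) = 1/12 · (-0.000204904 − (-0.0370370)) = 0.00306934.
After k=1: 0.0733868.
Correction k=2: B_{4}/4! · (f^{(3)}(11) − f^{(3)}(3)) = −1/720 · (-3.38684e-05 − (-0.0823045)) = -0.000114265.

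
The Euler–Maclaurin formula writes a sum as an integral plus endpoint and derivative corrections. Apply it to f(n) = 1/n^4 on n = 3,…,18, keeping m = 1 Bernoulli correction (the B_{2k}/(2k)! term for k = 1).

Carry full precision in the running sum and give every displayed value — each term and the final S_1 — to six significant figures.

The integral term ∫_3^18 1/x^4 dx = 0.0122885.
½[f(3) + f(18)] = ½[0.0123457 + 9.52599e-06] = 0.00617760.
Integral + boundary = 0.0184661.
Order-1 term: 1/12 · (-2.11689e-06 − (-0.0164609)) = 0.00137157.

S_1 ≈ 0.0198377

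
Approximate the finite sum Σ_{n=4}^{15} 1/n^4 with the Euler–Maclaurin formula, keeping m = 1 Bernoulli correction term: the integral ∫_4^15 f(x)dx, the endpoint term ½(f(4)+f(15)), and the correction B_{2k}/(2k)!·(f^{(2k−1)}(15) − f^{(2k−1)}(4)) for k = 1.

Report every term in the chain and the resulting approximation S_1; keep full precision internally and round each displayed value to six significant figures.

S_1 ≈ 0.00739765

∫_4^15 1/x^4 dx evaluates to 0.00510957.
½[f(4) + f(15)] = ½[0.00390625 + 1.97531e-05] = 0.00196300.
Running total after boundary: 0.00707257.
Order-1 term: 1/12 · (-5.26749e-06 − (-0.00390625)) = 0.000325082.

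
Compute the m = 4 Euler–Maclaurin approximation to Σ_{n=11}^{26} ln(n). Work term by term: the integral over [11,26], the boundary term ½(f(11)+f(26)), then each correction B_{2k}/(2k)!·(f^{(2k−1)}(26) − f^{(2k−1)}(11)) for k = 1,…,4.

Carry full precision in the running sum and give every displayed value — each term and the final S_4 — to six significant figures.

S_4 ≈ 46.1573

Integral: ∫_11^26 ln(x) dx = 43.3337.
Endpoint term: (f(11) + f(26))/2 = (2.39790 + 3.25810)/2 = 2.82800.
Running total after boundary: 46.1617.
Correction k=1: B_{2}/2! · (f^{(1)}(26) − f^{(1)}(11)) = 1/12 · (0.0384615 − 0.0909091) = -0.00437063.
After k=1: 46.1573.
Correction k=2: B_{4}/4! · (f^{(3)}(26) − f^{(3)}(11)) = −1/720 · (0.000113792 − 0.00150263) = 1.92894e-06.
After k=2: 46.1573.
Correction k=3: B_{6}/6! · (f^{(5)}(26) − f^{(5)}(11)) = 1/30240 · (2.01997e-06 − 0.000149021) = -4.86115e-09.
After k=3: 46.1573.
Correction k=4: B_{8}/8! · (f^{(7)}(26) − f^{(7)}(11)) = −1/1209600 · (8.96436e-08 − 3.69474e-05) = 3.04710e-11.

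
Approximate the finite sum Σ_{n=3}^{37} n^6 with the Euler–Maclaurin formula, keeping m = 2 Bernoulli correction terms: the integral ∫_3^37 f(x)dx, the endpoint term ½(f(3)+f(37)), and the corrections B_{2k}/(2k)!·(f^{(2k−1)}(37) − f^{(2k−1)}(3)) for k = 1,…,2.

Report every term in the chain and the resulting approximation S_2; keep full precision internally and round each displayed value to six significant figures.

Integral: ∫_3^37 x^6 dx = 1.35617e+10.
Endpoint term: (f(3) + f(37))/2 = (729.000 + 2.56573e+09)/2 = 1.28286e+09.
So far: 1.48446e+10.
Correction k=1: B_{2}/2! · (f^{(1)}(37) − f^{(1)}(3)) = 1/12 · (4.16064e+08 − 1458.00) = 3.46719e+07.
Running total after k=1: 1.48792e+10.
Correction k=2: B_{4}/4! · (f^{(3)}(37) − f^{(3)}(3)) = −1/720 · (6.07836e+06 − 3240.00) = -8437.67.

S_2 ≈ 1.48792e+10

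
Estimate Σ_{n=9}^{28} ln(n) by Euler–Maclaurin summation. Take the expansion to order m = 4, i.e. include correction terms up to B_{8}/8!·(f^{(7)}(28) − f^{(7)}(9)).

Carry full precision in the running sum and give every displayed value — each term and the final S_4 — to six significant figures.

S_4 ≈ 57.2851

The integral term ∫_9^28 ln(x) dx = 54.5267.
½[f(9) + f(28)] = ½[2.19722 + 3.33220] = 2.76471.
Integral + boundary = 57.2914.
Order-1 term: 1/12 · (0.0357143 − 0.111111) = -0.00628307.
Running total after k=1: 57.2851.
Order-2 term: −1/720 · (9.11079e-05 − 0.00274348) = 3.68386e-06.
Running total after k=2: 57.2851.
Order-3 term: 1/30240 · (1.39451e-06 − 0.000406442) = -1.33944e-08.
Running total after k=3: 57.2851.
Order-4 term: −1/1209600 · (5.33613e-08 − 0.000150534) = 1.24405e-10.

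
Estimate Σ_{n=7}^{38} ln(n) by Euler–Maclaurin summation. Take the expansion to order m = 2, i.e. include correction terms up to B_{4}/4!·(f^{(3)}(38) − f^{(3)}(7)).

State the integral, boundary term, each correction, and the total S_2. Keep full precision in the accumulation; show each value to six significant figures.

S_2 ≈ 96.3889

∫_7^38 ln(x) dx evaluates to 93.6069.
½[f(7) + f(38)] = ½[1.94591 + 3.63759] = 2.79175.
Integral + boundary = 96.3987.
k=1: B_{2}/(2)! × [f^{(1)}(38) − f^{(1)}(7)] = 1/12 × (0.0263158 − 0.142857) = -0.00971178.
Running total after k=1: 96.3889.
k=2: B_{4}/(4)! × [f^{(3)}(38) − f^{(3)}(7)] = −1/720 × (3.64485e-05 − 0.00583090) = 8.04785e-06.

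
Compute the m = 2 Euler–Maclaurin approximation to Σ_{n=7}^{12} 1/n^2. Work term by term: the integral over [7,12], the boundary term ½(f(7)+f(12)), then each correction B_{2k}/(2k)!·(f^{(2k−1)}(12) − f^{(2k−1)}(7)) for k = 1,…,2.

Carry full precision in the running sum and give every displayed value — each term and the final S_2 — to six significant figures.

∫_7^12 1/x^2 dx evaluates to 0.0595238.
½[f(7) + f(12)] = ½[0.0204082 + 0.00694444] = 0.0136763.
Integral + boundary = 0.0732001.
Correction k=1: B_{2}/2! · (f^{(1)}(12) − f^{(1)}(7)) = 1/12 · (-0.00115741 − (-0.00583090)) = 0.000389458.
After k=1: 0.0735896.
Correction k=2: B_{4}/4! · (f^{(3)}(12) − f^{(3)}(7)) = −1/720 · (-9.64506e-05 − (-0.00142798)) = -1.84934e-06.

S_2 ≈ 0.0735877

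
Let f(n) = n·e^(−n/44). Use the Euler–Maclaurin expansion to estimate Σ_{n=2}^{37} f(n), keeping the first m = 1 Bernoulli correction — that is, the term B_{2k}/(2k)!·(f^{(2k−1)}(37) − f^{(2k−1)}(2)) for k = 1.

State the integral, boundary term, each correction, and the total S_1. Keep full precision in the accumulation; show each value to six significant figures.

Integral: ∫_2^37 x·e^(−x/44) dx = 396.841.
Endpoint term: (f(2) + f(37))/2 = (1.91113 + 15.9588)/2 = 8.93495.
Running total after boundary: 405.776.
k=1: B_{2}/(2)! × [f^{(1)}(37) − f^{(1)}(2)] = 1/12 × (0.0686188 − 0.912128) = -0.0702925.

S_1 ≈ 405.706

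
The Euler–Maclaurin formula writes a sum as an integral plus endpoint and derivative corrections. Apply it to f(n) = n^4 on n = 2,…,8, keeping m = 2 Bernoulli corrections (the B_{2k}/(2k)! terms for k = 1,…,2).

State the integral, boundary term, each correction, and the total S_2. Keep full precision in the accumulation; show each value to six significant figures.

S_2 ≈ 8771.00

∫_2^8 x^4 dx evaluates to 6547.20.
Boundary: ½(f(2) + f(8)) = ½(16.0000 + 4096.00) = 2056.00.
Integral + boundary = 8603.20.
k=1: B_{2}/(2)! × [f^{(1)}(8) − f^{(1)}(2)] = 1/12 × (2048.00 − 32.0000) = 168.000.
Partial sum through k=1: 8771.20.
k=2: B_{4}/(4)! × [f^{(3)}(8) − f^{(3)}(2)] = −1/720 × (192.000 − 48.0000) = -0.200000.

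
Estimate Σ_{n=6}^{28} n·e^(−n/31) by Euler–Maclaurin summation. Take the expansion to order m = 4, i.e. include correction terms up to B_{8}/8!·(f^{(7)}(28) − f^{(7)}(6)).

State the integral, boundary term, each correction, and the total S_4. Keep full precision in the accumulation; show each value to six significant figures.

∫_6^28 x·e^(−x/31) dx evaluates to 203.941.
½[f(6) + f(28)] = ½[4.94418 + 11.3473] = 8.14573.
Running total after boundary: 212.087.
Correction k=1: B_{2}/2! · (f^{(1)}(28) − f^{(1)}(6)) = 1/12 · (0.0392187 − 0.664540) = -0.0521101.
Running total after k=1: 212.035.
Correction k=2: B_{4}/4! · (f^{(3)}(28) − f^{(3)}(6)) = −1/720 · (0.000884224 − 0.00240645) = 2.11421e-06.
Running total after k=2: 212.035.
Correction k=3: B_{6}/6! · (f^{(5)}(28) − f^{(5)}(6)) = 1/30240 · (1.79775e-06 − 4.28865e-06) = -8.23711e-11.
Running total after k=3: 212.035.
Correction k=4: B_{8}/8! · (f^{(7)}(28) − f^{(7)}(6)) = −1/1209600 · (2.78397e-09 − 6.31966e-09) = 2.92303e-15.

S_4 ≈ 212.035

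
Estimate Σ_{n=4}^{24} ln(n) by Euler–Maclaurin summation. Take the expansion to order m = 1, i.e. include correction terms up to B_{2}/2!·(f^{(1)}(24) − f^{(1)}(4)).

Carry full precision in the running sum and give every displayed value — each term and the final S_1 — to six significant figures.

∫_4^24 ln(x) dx evaluates to 50.7281.
Boundary: ½(f(4) + f(24)) = ½(1.38629 + 3.17805) = 2.28217.
Running total after boundary: 53.0103.
Correction k=1: B_{2}/2! · (f^{(1)}(24) − f^{(1)}(4)) = 1/12 · (0.0416667 − 0.250000) = -0.0173611.

S_1 ≈ 52.9929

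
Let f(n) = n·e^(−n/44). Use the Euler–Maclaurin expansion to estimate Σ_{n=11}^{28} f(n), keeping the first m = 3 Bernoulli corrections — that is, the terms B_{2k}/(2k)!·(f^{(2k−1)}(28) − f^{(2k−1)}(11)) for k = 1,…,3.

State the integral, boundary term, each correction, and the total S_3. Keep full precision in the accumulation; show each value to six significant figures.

The integral term ∫_11^28 x·e^(−x/44) dx = 208.150.
Endpoint term: (f(11) + f(28))/2 = (8.56681 + 14.8180)/2 = 11.6924.
Integral + boundary = 219.842.
Order-1 term: 1/12 · (0.192441 − 0.584101) = -0.0326383.
Running total after k=1: 219.810.
Order-2 term: −1/720 · (0.000646109 − 0.00110625) = 6.39086e-07.
Running total after k=2: 219.810.
Order-3 term: 1/30240 · (6.16125e-07 − 9.86982e-07) = -1.22638e-11.

S_3 ≈ 219.810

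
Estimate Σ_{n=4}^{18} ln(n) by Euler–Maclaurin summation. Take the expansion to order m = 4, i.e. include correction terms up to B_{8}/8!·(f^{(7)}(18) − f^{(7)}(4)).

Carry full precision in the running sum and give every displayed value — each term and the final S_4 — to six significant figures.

S_4 ≈ 34.6037

The integral term ∫_4^18 ln(x) dx = 32.4815.
Boundary: ½(f(4) + f(18)) = ½(1.38629 + 2.89037) = 2.13833.
Running total after boundary: 34.6198.
k=1: B_{2}/(2)! × [f^{(1)}(18) − f^{(1)}(4)] = 1/12 × (0.0555556 − 0.250000) = -0.0162037.
Partial sum through k=1: 34.6036.
k=2: B_{4}/(4)! × [f^{(3)}(18) − f^{(3)}(4)] = −1/720 × (0.000342936 − 0.0312500) = 4.29265e-05.
Partial sum through k=2: 34.6037.
k=3: B_{6}/(6)! × [f^{(5)}(18) − f^{(5)}(4)] = 1/30240 × (1.27013e-05 − 0.0234375) = -7.74630e-07.
Partial sum through k=3: 34.6037.
k=4: B_{8}/(8)! × [f^{(7)}(18) − f^{(7)}(4)] = −1/1209600 × (1.17605e-06 − 0.0439453) = 3.63295e-08.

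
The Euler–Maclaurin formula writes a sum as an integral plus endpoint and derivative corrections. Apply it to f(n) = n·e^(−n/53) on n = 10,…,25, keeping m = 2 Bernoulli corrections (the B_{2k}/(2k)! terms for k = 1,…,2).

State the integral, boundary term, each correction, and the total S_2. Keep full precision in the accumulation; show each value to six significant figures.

Integral: ∫_10^25 x·e^(−x/53) dx = 185.490.
Endpoint term: (f(10) + f(25))/2 = (8.28052 + 15.5985)/2 = 11.9395.
Running total after boundary: 197.430.
Order-1 term: 1/12 · (0.329630 − 0.671816) = -0.0285155.
Partial sum through k=1: 197.401.
Order-2 term: −1/720 · (0.000561593 − 0.000828736) = 3.71033e-07.

S_2 ≈ 197.401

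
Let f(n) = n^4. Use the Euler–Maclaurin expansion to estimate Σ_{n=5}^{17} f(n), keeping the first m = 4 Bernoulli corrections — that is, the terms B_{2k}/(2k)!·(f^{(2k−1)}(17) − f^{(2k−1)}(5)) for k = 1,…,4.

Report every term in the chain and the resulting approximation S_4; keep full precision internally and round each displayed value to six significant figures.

S_4 ≈ 327015

Integral: ∫_5^17 x^4 dx = 283346.
Boundary: ½(f(5) + f(17)) = ½(625.000 + 83521.0) = 42073.0.
So far: 325419.
Order-1 term: 1/12 · (19652.0 − 500.000) = 1596.00.
After k=1: 327015.
Order-2 term: −1/720 · (408.000 − 120.000) = -0.400000.
After k=2: 327015.
Order-3 term: 1/30240 · (0.00000 − 0.00000) = 0.00000.
After k=3: 327015.
Order-4 term: −1/1209600 · (0.00000 − 0.00000) = 0.00000.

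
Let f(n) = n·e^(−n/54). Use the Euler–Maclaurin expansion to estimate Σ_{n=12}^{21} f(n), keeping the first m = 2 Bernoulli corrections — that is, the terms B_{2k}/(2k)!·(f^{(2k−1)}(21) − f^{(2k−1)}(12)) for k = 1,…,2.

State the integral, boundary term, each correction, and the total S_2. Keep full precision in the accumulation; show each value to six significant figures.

Integral: ∫_12^21 x·e^(−x/54) dx = 108.699.
Endpoint term: (f(12) + f(21))/2 = (9.60885 + 14.2340)/2 = 11.9214.
Integral + boundary = 120.621.
k=1: B_{2}/(2)! × [f^{(1)}(21) − f^{(1)}(12)] = 1/12 × (0.414217 − 0.622796) = -0.0173816.
Partial sum through k=1: 120.603.
k=2: B_{4}/(4)! × [f^{(3)}(21) − f^{(3)}(12)] = −1/720 × (0.000606940 − 0.000762781) = 2.16447e-07.

S_2 ≈ 120.603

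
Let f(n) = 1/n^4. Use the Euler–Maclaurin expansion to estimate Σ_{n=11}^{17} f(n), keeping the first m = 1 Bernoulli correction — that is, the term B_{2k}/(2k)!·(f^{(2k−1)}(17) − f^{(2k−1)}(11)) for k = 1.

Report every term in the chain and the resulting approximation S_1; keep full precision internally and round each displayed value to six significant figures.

The integral term ∫_11^17 1/x^4 dx = 0.000182591.
Boundary: ½(f(11) + f(17)) = ½(6.83013e-05 + 1.19730e-05) = 4.01372e-05.
Integral + boundary = 0.000222728.
Order-1 term: 1/12 · (-2.81719e-06 − (-2.48369e-05)) = 1.83497e-06.

S_1 ≈ 0.000224563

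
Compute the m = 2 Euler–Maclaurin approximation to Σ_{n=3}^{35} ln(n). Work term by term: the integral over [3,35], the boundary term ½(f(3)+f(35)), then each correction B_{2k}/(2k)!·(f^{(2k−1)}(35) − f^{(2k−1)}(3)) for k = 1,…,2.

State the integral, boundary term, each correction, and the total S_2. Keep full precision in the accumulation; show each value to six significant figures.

∫_3^35 ln(x) dx evaluates to 89.1413.
Boundary: ½(f(3) + f(35)) = ½(1.09861 + 3.55535) = 2.32698.
So far: 91.4683.
k=1: B_{2}/(2)! × [f^{(1)}(35) − f^{(1)}(3)] = 1/12 × (0.0285714 − 0.333333) = -0.0253968.
After k=1: 91.4429.
k=2: B_{4}/(4)! × [f^{(3)}(35) − f^{(3)}(3)] = −1/720 × (4.66472e-05 − 0.0740741) = 0.000102816.

S_2 ≈ 91.4430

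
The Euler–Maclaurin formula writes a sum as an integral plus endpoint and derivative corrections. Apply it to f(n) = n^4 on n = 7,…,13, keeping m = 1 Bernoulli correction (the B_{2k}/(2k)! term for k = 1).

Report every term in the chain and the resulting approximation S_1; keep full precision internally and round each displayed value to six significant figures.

S_1 ≈ 86996.2

∫_7^13 x^4 dx evaluates to 70897.2.
½[f(7) + f(13)] = ½[2401.00 + 28561.0] = 15481.0.
Running total after boundary: 86378.2.
Correction k=1: B_{2}/2! · (f^{(1)}(13) − f^{(1)}(7)) = 1/12 · (8788.00 − 1372.00) = 618.000.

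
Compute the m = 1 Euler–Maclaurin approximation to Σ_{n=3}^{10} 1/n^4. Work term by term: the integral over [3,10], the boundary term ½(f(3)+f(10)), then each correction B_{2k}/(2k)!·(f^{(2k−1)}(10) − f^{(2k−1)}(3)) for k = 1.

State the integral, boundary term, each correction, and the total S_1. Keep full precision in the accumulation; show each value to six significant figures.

The integral term ∫_3^10 1/x^4 dx = 0.0120123.
½[f(3) + f(10)] = ½[0.0123457 + 0.000100000] = 0.00622284.
Running total after boundary: 0.0182352.
Order-1 term: 1/12 · (-4.00000e-05 − (-0.0164609)) = 0.00136841.

S_1 ≈ 0.0196036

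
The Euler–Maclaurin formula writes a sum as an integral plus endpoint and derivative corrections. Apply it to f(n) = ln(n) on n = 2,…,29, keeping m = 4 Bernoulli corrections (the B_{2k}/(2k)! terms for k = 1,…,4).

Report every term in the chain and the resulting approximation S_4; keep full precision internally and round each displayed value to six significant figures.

S_4 ≈ 71.2570

Integral: ∫_2^29 ln(x) dx = 69.2653.
½[f(2) + f(29)] = ½[0.693147 + 3.36730] = 2.03022.
Integral + boundary = 71.2955.
Order-1 term: 1/12 · (0.0344828 − 0.500000) = -0.0387931.
Partial sum through k=1: 71.2567.
Order-2 term: −1/720 · (8.20042e-05 − 0.250000) = 0.000347108.
Partial sum through k=2: 71.2571.
Order-3 term: 1/30240 · (1.17010e-06 − 0.750000) = -2.48015e-05.
Partial sum through k=3: 71.2570.
Order-4 term: −1/1209600 · (4.17394e-08 − 5.62500) = 4.65030e-06.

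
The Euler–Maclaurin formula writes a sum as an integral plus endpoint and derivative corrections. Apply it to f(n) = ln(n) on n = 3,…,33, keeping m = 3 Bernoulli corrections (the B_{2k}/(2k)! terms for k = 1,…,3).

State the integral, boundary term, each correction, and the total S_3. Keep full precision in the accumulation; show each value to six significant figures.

Integral: ∫_3^33 ln(x) dx = 82.0889.
½[f(3) + f(33)] = ½[1.09861 + 3.49651] = 2.29756.
Running total after boundary: 84.3865.
Order-1 term: 1/12 · (0.0303030 − 0.333333) = -0.0252525.
Partial sum through k=1: 84.3612.
Order-2 term: −1/720 · (5.56529e-05 − 0.0740741) = 0.000102803.
Partial sum through k=2: 84.3613.
Order-3 term: 1/30240 · (6.13256e-07 − 0.0987654) = -3.26603e-06.

S_3 ≈ 84.3613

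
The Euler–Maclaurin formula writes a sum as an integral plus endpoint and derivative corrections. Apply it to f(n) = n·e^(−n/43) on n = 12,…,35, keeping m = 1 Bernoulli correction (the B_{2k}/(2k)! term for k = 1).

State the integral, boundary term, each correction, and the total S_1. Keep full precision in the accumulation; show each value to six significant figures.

∫_12^35 x·e^(−x/43) dx evaluates to 302.925.
Boundary: ½(f(12) + f(35)) = ½(9.07785 + 15.5086) = 12.2932.
Integral + boundary = 315.218.
Correction k=1: B_{2}/2! · (f^{(1)}(35) − f^{(1)}(12)) = 1/12 · (0.0824377 − 0.545374) = -0.0385781.

S_1 ≈ 315.180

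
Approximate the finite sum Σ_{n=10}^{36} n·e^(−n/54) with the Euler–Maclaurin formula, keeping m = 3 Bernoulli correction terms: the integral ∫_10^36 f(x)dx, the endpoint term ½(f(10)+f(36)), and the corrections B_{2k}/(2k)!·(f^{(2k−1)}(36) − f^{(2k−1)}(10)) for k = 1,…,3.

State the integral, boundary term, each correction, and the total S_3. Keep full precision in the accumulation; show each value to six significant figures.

S_3 ≈ 389.911

Integral: ∫_10^36 x·e^(−x/54) dx = 376.557.
Endpoint term: (f(10) + f(36))/2 = (8.30950 + 18.4830)/2 = 13.3963.
Running total after boundary: 389.954.
Order-1 term: 1/12 · (0.171139 − 0.677071) = -0.0421610.
Running total after k=1: 389.911.
Order-2 term: −1/720 · (0.000410828 − 0.000802116) = 5.43457e-07.
Running total after k=2: 389.911.
Order-3 term: 1/30240 · (2.61648e-07 − 4.70522e-07) = -6.90720e-12.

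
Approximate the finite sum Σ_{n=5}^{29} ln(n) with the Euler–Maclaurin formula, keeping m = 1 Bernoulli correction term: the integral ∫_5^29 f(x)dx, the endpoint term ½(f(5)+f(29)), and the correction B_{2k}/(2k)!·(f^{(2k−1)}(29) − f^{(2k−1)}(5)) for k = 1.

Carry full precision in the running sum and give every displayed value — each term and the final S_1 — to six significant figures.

∫_5^29 ln(x) dx evaluates to 65.6044.
½[f(5) + f(29)] = ½[1.60944 + 3.36730] = 2.48837.
Integral + boundary = 68.0928.
Order-1 term: 1/12 · (0.0344828 − 0.200000) = -0.0137931.

S_1 ≈ 68.0790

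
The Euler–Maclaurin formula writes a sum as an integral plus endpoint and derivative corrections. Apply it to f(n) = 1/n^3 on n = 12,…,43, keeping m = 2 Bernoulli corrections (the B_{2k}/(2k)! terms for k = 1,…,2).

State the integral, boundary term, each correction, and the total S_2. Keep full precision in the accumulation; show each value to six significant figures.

The integral term ∫_12^43 1/x^3 dx = 0.00320181.
½[f(12) + f(43)] = ½[0.000578704 + 1.25775e-05] = 0.000295641.
Running total after boundary: 0.00349745.
Order-1 term: 1/12 · (-8.77501e-07 − (-0.000144676)) = 1.19832e-05.
Running total after k=1: 0.00350943.
Order-2 term: −1/720 · (-9.49162e-09 − (-2.00939e-05)) = -2.78950e-08.

S_2 ≈ 0.00350940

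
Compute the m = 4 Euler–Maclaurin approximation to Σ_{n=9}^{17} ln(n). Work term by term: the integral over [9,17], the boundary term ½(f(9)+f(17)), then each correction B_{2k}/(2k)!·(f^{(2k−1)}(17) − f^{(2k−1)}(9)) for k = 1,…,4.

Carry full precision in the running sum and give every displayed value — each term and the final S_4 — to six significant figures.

The integral term ∫_9^17 ln(x) dx = 20.3896.
½[f(9) + f(17)] = ½[2.19722 + 2.83321] = 2.51522.
Integral + boundary = 22.9048.
Order-1 term: 1/12 · (0.0588235 − 0.111111) = -0.00435730.
After k=1: 22.9005.
Order-2 term: −1/720 · (0.000407083 − 0.00274348) = 3.24500e-06.
After k=2: 22.9005.
Order-3 term: 1/30240 · (1.69031e-05 − 0.000406442) = -1.28816e-08.
After k=3: 22.9005.
Order-4 term: −1/1209600 · (1.75465e-06 − 0.000150534) = 1.22999e-10.

S_4 ≈ 22.9005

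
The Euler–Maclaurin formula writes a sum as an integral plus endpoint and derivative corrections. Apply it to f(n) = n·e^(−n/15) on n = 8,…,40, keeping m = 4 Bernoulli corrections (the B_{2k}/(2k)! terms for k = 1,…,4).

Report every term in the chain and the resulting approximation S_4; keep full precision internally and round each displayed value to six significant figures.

S_4 ≈ 148.773

∫_8^40 x·e^(−x/15) dx evaluates to 145.069.
Endpoint term: (f(8) + f(40))/2 = (4.69317 + 2.77934)/2 = 3.73625.
So far: 148.805.
Order-1 term: 1/12 · (-0.115806 − 0.273768) = -0.0324645.
After k=1: 148.773.
Order-2 term: −1/720 · (0.000102938 − 0.00643138) = 8.78950e-06.
After k=2: 148.773.
Order-3 term: 1/30240 · (3.20253e-06 − 5.17601e-05) = -1.60574e-09.
After k=3: 148.773.
Order-4 term: −1/1209600 · (2.64336e-08 − 3.33050e-07) = 2.53486e-13.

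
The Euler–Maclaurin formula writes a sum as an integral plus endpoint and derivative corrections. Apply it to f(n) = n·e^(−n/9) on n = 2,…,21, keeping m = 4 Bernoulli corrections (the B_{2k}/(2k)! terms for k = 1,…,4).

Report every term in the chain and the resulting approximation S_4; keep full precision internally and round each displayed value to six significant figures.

The integral term ∫_2^21 x·e^(−x/9) dx = 53.0906.
Endpoint term: (f(2) + f(21))/2 = (1.60147 + 2.03641)/2 = 1.81894.
Running total after boundary: 54.9095.
k=1: B_{2}/(2)! × [f^{(1)}(21) − f^{(1)}(2)] = 1/12 × (-0.129296 − 0.622796) = -0.0626743.
After k=1: 54.8468.
k=2: B_{4}/(4)! × [f^{(3)}(21) − f^{(3)}(2)] = −1/720 × (0.000798123 − 0.0274601) = 3.70306e-05.
After k=2: 54.8469.
k=3: B_{6}/(6)! × [f^{(5)}(21) − f^{(5)}(2)] = 1/30240 × (3.94135e-05 − 0.000583104) = -1.79792e-08.
After k=3: 54.8469.
k=4: B_{8}/(8)! × [f^{(7)}(21) − f^{(7)}(2)] = −1/1209600 × (8.51526e-07 − 1.02123e-05) = 7.73871e-12.

S_4 ≈ 54.8469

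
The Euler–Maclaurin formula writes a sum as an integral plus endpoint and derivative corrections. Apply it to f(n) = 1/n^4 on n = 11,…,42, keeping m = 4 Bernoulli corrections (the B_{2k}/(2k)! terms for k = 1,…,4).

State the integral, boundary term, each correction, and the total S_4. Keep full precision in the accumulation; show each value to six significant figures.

∫_11^42 1/x^4 dx evaluates to 0.000245939.
Endpoint term: (f(11) + f(42))/2 = (6.83013e-05 + 3.21368e-07)/2 = 3.43114e-05.
Integral + boundary = 0.000280250.
k=1: B_{2}/(2)! × [f^{(1)}(42) − f^{(1)}(11)] = 1/12 × (-3.06065e-08 − (-2.48369e-05)) = 2.06719e-06.
Running total after k=1: 0.000282318.
k=2: B_{4}/(4)! × [f^{(3)}(42) − f^{(3)}(11)] = −1/720 × (-5.20519e-10 − (-6.15790e-06)) = -8.55191e-09.
Running total after k=2: 0.000282309.
k=3: B_{6}/(6)! × [f^{(5)}(42) − f^{(5)}(11)] = 1/30240 × (-1.65244e-11 − (-2.84994e-06)) = 9.42434e-11.
Running total after k=3: 0.000282309.
k=4: B_{8}/(8)! × [f^{(7)}(42) − f^{(7)}(11)] = −1/1209600 × (-8.43082e-13 − (-2.11979e-06)) = -1.75247e-12.

S_4 ≈ 0.000282309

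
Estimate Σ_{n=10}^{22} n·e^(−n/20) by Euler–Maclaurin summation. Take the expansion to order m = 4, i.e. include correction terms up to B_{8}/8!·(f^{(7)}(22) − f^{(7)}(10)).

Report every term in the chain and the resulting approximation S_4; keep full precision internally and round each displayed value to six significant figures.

S_4 ≈ 90.9729

∫_10^22 x·e^(−x/20) dx evaluates to 84.3067.
½[f(10) + f(22)] = ½[6.06531 + 7.32316] = 6.69424.
Integral + boundary = 91.0009.
k=1: B_{2}/(2)! × [f^{(1)}(22) − f^{(1)}(10)] = 1/12 × (-0.0332871 − 0.303265) = -0.0280460.
Running total after k=1: 90.9729.
k=2: B_{4}/(4)! × [f^{(3)}(22) − f^{(3)}(10)] = −1/720 × (0.00158114 − 0.00379082) = 3.06900e-06.
Running total after k=2: 90.9729.
k=3: B_{6}/(6)! × [f^{(5)}(22) − f^{(5)}(10)] = 1/30240 × (8.11373e-06 − 1.70587e-05) = -2.95798e-10.
Running total after k=3: 90.9729.
k=4: B_{8}/(8)! × [f^{(7)}(22) − f^{(7)}(10)] = −1/1209600 × (3.06866e-08 − 6.16008e-08) = 2.55574e-14.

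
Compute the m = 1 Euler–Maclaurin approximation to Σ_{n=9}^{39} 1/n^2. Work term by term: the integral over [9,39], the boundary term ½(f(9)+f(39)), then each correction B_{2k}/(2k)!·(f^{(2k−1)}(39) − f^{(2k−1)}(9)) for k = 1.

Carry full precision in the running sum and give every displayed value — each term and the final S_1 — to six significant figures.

∫_9^39 1/x^2 dx evaluates to 0.0854701.
Boundary: ½(f(9) + f(39)) = ½(0.0123457 + 0.000657462) = 0.00650157.
Running total after boundary: 0.0919717.
Order-1 term: 1/12 · (-3.37160e-05 − (-0.00274348)) = 0.000225814.

S_1 ≈ 0.0921975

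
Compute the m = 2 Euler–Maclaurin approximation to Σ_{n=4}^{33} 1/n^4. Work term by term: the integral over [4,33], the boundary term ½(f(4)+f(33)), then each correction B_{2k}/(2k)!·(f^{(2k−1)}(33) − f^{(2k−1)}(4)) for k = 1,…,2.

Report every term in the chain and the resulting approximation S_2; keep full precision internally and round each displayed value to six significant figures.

S_2 ≈ 0.00746794

The integral term ∫_4^33 1/x^4 dx = 0.00519906.
½[f(4) + f(33)] = ½[0.00390625 + 8.43226e-07] = 0.00195355.
So far: 0.00715260.
Correction k=1: B_{2}/2! · (f^{(1)}(33) − f^{(1)}(4)) = 1/12 · (-1.02209e-07 − (-0.00390625)) = 0.000325512.
After k=1: 0.00747812.
Correction k=2: B_{4}/4! · (f^{(3)}(33) − f^{(3)}(4)) = −1/720 · (-2.81568e-09 − (-0.00732422)) = -1.01725e-05.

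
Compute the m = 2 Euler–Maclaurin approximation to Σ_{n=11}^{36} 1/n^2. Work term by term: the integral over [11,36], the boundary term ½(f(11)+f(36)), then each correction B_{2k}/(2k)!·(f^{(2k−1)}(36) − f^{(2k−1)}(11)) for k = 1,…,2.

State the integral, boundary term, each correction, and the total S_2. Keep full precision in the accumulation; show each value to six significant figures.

Integral: ∫_11^36 1/x^2 dx = 0.0631313.
Boundary: ½(f(11) + f(36)) = ½(0.00826446 + 0.000771605) = 0.00451803.
Integral + boundary = 0.0676493.
Order-1 term: 1/12 · (-4.28669e-05 − (-0.00150263)) = 0.000121647.
After k=1: 0.0677710.
Order-2 term: −1/720 · (-3.96916e-07 − (-0.000149021)) = -2.06423e-07.

S_2 ≈ 0.0677708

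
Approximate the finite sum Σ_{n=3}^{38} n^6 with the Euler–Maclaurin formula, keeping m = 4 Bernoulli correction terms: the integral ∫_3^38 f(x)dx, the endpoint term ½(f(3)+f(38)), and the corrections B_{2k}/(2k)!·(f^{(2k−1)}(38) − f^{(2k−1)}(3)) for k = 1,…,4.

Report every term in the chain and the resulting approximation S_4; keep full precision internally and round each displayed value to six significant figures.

The integral term ∫_3^38 x^6 dx = 1.63451e+10.
Boundary: ½(f(3) + f(38)) = ½(729.000 + 3.01094e+09) = 1.50547e+09.
Integral + boundary = 1.78506e+10.
Order-1 term: 1/12 · (4.75411e+08 − 1458.00) = 3.96175e+07.
Running total after k=1: 1.78902e+10.
Order-2 term: −1/720 · (6.58464e+06 − 3240.00) = -9140.83.
Running total after k=2: 1.78902e+10.
Order-3 term: 1/30240 · (27360.0 − 2160.00) = 0.833333.
Running total after k=3: 1.78902e+10.
Order-4 term: −1/1209600 · (0.00000 − 0.00000) = 0.00000.

S_4 ≈ 1.78902e+10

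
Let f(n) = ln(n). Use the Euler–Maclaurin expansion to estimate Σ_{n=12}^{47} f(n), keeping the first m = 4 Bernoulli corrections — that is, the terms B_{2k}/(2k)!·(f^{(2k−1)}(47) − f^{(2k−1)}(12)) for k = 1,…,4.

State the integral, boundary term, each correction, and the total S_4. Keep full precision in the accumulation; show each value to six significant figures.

S_4 ≈ 119.300

Integral: ∫_12^47 ln(x) dx = 116.138.
½[f(12) + f(47)] = ½[2.48491 + 3.85015] = 3.16753.
Integral + boundary = 119.306.
k=1: B_{2}/(2)! × [f^{(1)}(47) − f^{(1)}(12)] = 1/12 × (0.0212766 − 0.0833333) = -0.00517139.
Running total after k=1: 119.300.
k=2: B_{4}/(4)! × [f^{(3)}(47) − f^{(3)}(12)] = −1/720 × (1.92636e-05 − 0.00115741) = 1.58076e-06.
Running total after k=2: 119.300.
k=3: B_{6}/(6)! × [f^{(5)}(47) − f^{(5)}(12)] = 1/30240 × (1.04646e-07 − 9.64506e-05) = -3.18604e-09.
Running total after k=3: 119.300.
k=4: B_{8}/(8)! × [f^{(7)}(47) − f^{(7)}(12)] = −1/1209600 × (1.42117e-09 − 2.00939e-05) = 1.66108e-11.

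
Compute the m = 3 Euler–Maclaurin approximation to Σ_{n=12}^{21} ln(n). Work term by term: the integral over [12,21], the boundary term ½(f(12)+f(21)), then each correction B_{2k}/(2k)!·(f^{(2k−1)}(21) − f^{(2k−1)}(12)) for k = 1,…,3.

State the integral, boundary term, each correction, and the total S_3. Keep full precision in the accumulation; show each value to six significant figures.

S_3 ≈ 27.8778

The integral term ∫_12^21 ln(x) dx = 25.1161.
Boundary: ½(f(12) + f(21)) = ½(2.48491 + 3.04452) = 2.76471.
Integral + boundary = 27.8808.
Order-1 term: 1/12 · (0.0476190 − 0.0833333) = -0.00297619.
After k=1: 27.8778.
Order-2 term: −1/720 · (0.000215959 − 0.00115741) = 1.30757e-06.
After k=2: 27.8778.
Order-3 term: 1/30240 · (5.87645e-06 − 9.64506e-05) = -2.99518e-09.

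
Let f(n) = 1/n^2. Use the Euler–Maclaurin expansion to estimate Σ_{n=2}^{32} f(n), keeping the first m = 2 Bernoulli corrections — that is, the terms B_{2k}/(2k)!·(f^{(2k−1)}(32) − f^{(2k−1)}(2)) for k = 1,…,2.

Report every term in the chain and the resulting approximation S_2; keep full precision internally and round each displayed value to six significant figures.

S_2 ≈ 0.614025

Integral: ∫_2^32 1/x^2 dx = 0.468750.
Endpoint term: (f(2) + f(32))/2 = (0.250000 + 0.000976562)/2 = 0.125488.
Running total after boundary: 0.594238.
Correction k=1: B_{2}/2! · (f^{(1)}(32) − f^{(1)}(2)) = 1/12 · (-6.10352e-05 − (-0.250000)) = 0.0208282.
After k=1: 0.615067.
Correction k=2: B_{4}/4! · (f^{(3)}(32) − f^{(3)}(2)) = −1/720 · (-7.15256e-07 − (-0.750000)) = -0.00104167.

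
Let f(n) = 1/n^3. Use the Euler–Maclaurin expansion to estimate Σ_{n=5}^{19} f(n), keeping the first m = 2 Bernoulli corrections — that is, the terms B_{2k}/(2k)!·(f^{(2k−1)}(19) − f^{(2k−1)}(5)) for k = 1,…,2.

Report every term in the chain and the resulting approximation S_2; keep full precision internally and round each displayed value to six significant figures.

S_2 ≈ 0.0230806

∫_5^19 1/x^3 dx evaluates to 0.0186150.
Endpoint term: (f(5) + f(19))/2 = (0.00800000 + 0.000145794)/2 = 0.00407290.
So far: 0.0226879.
k=1: B_{2}/(2)! × [f^{(1)}(19) − f^{(1)}(5)] = 1/12 × (-2.30201e-05 − (-0.00480000)) = 0.000398082.
After k=1: 0.0230859.
k=2: B_{4}/(4)! × [f^{(3)}(19) − f^{(3)}(5)] = −1/720 × (-1.27535e-06 − (-0.00384000)) = -5.33156e-06.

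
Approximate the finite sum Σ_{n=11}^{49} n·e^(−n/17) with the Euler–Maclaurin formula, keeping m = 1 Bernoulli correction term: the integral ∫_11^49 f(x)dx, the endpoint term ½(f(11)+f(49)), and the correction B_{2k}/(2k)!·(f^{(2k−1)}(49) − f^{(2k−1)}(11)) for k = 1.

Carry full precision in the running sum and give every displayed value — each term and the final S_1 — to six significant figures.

S_1 ≈ 190.618

Integral: ∫_11^49 x·e^(−x/17) dx = 186.391.
Endpoint term: (f(11) + f(49))/2 = (5.75942 + 2.74414)/2 = 4.25178.
So far: 190.642.
Order-1 term: 1/12 · (-0.105417 − 0.184794) = -0.0241843.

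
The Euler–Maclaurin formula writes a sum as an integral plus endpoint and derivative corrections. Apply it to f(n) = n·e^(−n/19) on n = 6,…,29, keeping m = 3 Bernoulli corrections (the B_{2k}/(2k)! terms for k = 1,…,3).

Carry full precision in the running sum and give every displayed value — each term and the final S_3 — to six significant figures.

S_3 ≈ 153.455

Integral: ∫_6^29 x·e^(−x/19) dx = 148.167.
Endpoint term: (f(6) + f(29))/2 = (4.37528 + 6.30271)/2 = 5.33899.
So far: 153.506.
Correction k=1: B_{2}/2! · (f^{(1)}(29) − f^{(1)}(6)) = 1/12 · (-0.114387 − 0.498935) = -0.0511102.
After k=1: 153.455.
Correction k=2: B_{4}/4! · (f^{(3)}(29) − f^{(3)}(6)) = −1/720 · (0.000887211 − 0.00542205) = 6.29839e-06.
After k=2: 153.455.
Correction k=3: B_{6}/6! · (f^{(5)}(29) − f^{(5)}(6)) = 1/30240 · (5.79303e-06 − 2.62106e-05) = -6.75183e-10.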